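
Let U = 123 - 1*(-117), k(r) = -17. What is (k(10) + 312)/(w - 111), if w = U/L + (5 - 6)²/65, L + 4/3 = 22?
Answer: -594425/200234 ≈ -2.9687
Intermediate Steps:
L = 62/3 (L = -4/3 + 22 = 62/3 ≈ 20.667)
U = 240 (U = 123 + 117 = 240)
w = 23431/2015 (w = 240/(62/3) + (5 - 6)²/65 = 240*(3/62) + (-1)²*(1/65) = 360/31 + 1*(1/65) = 360/31 + 1/65 = 23431/2015 ≈ 11.628)
(k(10) + 312)/(w - 111) = (-17 + 312)/(23431/2015 - 111) = 295/(-200234/2015) = 295*(-2015/200234) = -594425/200234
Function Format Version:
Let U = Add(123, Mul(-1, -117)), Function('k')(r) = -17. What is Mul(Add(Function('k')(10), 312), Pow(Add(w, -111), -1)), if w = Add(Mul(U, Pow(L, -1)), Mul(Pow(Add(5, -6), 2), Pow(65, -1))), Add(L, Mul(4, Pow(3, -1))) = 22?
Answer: Rational(-594425, 200234) ≈ -2.9687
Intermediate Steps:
L = Rational(62, 3) (L = Add(Rational(-4, 3), 22) = Rational(62, 3) ≈ 20.667)
U = 240 (U = Add(123, 117) = 240)
w = Rational(23431, 2015) (w = Add(Mul(240, Pow(Rational(62, 3), -1)), Mul(Pow(Add(5, -6), 2), Pow(65, -1))) = Add(Mul(240, Rational(3, 62)), Mul(Pow(-1, 2), Rational(1, 65))) = Add(Rational(360, 31), Mul(1, Rational(1, 65))) = Add(Rational(360, 31), Rational(1, 65)) = Rational(23431, 2015) ≈ 11.628)
Mul(Add(Function('k')(10), 312), Pow(Add(w, -111), -1)) = Mul(Add(-17, 312), Pow(Add(Rational(23431, 2015), -111), -1)) = Mul(295, Pow(Rational(-200234, 2015), -1)) = Mul(295, Rational(-2015, 200234)) = Rational(-594425, 200234)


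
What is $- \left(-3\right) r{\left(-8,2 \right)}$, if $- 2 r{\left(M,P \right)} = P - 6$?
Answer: $6$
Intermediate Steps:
$r{\left(M,P \right)} = 3 - \frac{P}{2}$ ($r{\left(M,P \right)} = - \frac{P - 6}{2} = - \frac{-6 + P}{2} = 3 - \frac{P}{2}$)
$- \left(-3\right) r{\left(-8,2 \right)} = - \left(-3\right) \left(3 - 1\right) = - \left(-3\right) 2 = \left(-1\right) \left(-6\right) = 6$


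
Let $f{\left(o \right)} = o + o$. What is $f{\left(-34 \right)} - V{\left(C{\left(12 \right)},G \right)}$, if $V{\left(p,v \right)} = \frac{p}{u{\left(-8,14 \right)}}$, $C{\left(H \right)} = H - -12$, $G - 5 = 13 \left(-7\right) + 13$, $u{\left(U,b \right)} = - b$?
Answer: $- \frac{464}{7} \approx -66.286$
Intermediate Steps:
$G = -73$ ($G = 5 + \left(13 \left(-7\right) + 13\right) = 5 + \left(-91 + 13\right) = 5 - 78 = -73$)
$f{\left(o \right)} = 2 o$
$C{\left(H \right)} = 12 + H$ ($C{\left(H \right)} = H + 12 = 12 + H$)
$V{\left(p,v \right)} = - \frac{p}{14}$ ($V{\left(p,v \right)} = \frac{p}{\left(-1\right) 14} = \frac{p}{-14} = p \left(- \frac{1}{14}\right) = - \frac{p}{14}$)
$f{\left(-34 \right)} - V{\left(C{\left(12 \right)},G \right)} = 2 \left(-34\right) - - \frac{12 + 12}{14} = -68 - \left(- \frac{1}{14}\right) 24 = -68 - - \frac{12}{7} = -68 + \frac{12}{7} = - \frac{464}{7}$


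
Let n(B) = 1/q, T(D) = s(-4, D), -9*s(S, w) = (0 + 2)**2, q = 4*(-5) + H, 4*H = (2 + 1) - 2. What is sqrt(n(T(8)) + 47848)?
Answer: 2*sqrt(74654763)/79 ≈ 218.74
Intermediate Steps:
H = 1/4 (H = ((2 + 1) - 2)/4 = (3 - 2)/4 = (1/4)*1 = 1/4 ≈ 0.25000)
q = -79/4 (q = 4*(-5) + 1/4 = -20 + 1/4 = -79/4 ≈ -19.750)
s(S, w) = -4/9 (s(S, w) = -(0 + 2)**2/9 = -1/9*2**2 = -1/9*4 = -4/9)
T(D) = -4/9
n(B) = -4/79 (n(B) = 1/(-79/4) = -4/79)
sqrt(n(T(8)) + 47848) = sqrt(-4/79 + 47848) = sqrt(3779988/79) = 2*sqrt(74654763)/79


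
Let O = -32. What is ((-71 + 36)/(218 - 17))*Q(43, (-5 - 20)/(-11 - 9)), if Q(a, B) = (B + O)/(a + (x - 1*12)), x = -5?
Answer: 1435/6968 ≈ 0.20594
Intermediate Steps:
Q(a, B) = (-32 + B)/(-17 + a) (Q(a, B) = (B - 32)/(a + (-5 - 1*12)) = (-32 + B)/(a + (-5 - 12)) = (-32 + B)/(a - 17) = (-32 + B)/(-17 + a))
((-71 + 36)/(218 - 17))*Q(43, (-5 - 20)/(-11 - 9)) = ((-71 + 36)/(218 - 17))*((-32 + (-5 - 20)/(-11 - 9))/(-17 + 43)) = (-35/201)*((-32 - 25/(-20))/26) = (-35*1/201)*((-32 - 25*(-1/20))/26) = -35*(-32 + 5/4)/5226 = -35*(-123)/(5226*4) = -35/201*(-123/104) = 1435/6968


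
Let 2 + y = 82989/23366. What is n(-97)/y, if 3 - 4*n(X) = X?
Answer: 584150/36257 ≈ 16.111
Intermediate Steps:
n(X) = ¾ - X/4
y = 36257/23366 (y = -2 + 82989/23366 = 36257/23366 ≈ 1.5517)
n(-97)/y = (¾ - ¼*(-97))/(36257/23366) = (¾ + 97/4)*(23366/36257) = 25*(23366/36257) = 584150/36257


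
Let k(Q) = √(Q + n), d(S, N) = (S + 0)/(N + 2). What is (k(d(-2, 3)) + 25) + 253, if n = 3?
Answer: 278 + √65/5 ≈ 279.61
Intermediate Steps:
d(S, N) = S/(2 + N)
k(Q) = √(3 + Q) (k(Q) = √(Q + 3) = √(3 + Q))
(k(d(-2, 3)) + 25) + 253 = (√(3 - 2/(2 + 3)) + 25) + 253 = (√(3 - 2/5) + 25) + 253 = (√(3 - 2*⅕) + 25) + 253 = (√(3 - ⅖) + 25) + 253 = (√(13/5) + 25) + 253 = (√65/5 + 25) + 253 = (25 + √65/5) + 253 = 278 + √65/5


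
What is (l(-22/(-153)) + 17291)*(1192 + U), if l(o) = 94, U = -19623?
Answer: -320422935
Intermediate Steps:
(l(-22/(-153)) + 17291)*(1192 + U) = (94 + 17291)*(1192 - 19623) = 17385*(-18431) = -320422935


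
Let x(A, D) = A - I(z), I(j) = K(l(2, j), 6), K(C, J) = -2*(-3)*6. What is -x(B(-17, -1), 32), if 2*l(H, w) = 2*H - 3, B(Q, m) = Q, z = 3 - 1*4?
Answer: 53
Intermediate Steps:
z = -1 (z = 3 - 4 = -1)
l(H, w) = -3/2 + H (l(H, w) = (2*H - 3)/2 = (-3 + 2*H)/2 = -3/2 + H)
K(C, J) = 36 (K(C, J) = 6*6 = 36)
I(j) = 36
x(A, D) = -36 + A (x(A, D) = A - 1*36 = A - 36 = -36 + A)
-x(B(-17, -1), 32) = -(-36 - 17) = -1*(-53) = 53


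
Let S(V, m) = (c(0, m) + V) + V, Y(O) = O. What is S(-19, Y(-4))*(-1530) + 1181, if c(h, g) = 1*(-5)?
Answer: 66971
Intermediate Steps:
c(h, g) = -5
S(V, m) = -5 + 2*V (S(V, m) = (-5 + V) + V = -5 + 2*V)
S(-19, Y(-4))*(-1530) + 1181 = (-5 + 2*(-19))*(-1530) + 1181 = (-5 - 38)*(-1530) + 1181 = -43*(-1530) + 1181 = 65790 + 1181 = 66971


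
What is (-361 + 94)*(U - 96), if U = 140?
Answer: -11748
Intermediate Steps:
(-361 + 94)*(U - 96) = (-361 + 94)*(140 - 96) = -267*44 = -11748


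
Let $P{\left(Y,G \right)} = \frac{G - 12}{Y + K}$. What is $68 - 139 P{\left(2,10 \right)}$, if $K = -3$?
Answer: $-210$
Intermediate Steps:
$P{\left(Y,G \right)} = \frac{-12 + G}{-3 + Y}$ ($P{\left(Y,G \right)} = \frac{G - 12}{Y - 3} = \frac{-12 + G}{-3 + Y}$)
$68 - 139 P{\left(2,10 \right)} = 68 - 139 \frac{-12 + 10}{-3 + 2} = 68 - 139 \frac{1}{-1} \left(-2\right) = 68 - 139 \left(\left(-1\right) \left(-2\right)\right) = 68 - 278 = -210$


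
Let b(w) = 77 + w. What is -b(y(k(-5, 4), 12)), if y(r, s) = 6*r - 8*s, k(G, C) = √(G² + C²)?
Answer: 19 - 6*√41 ≈ -19.419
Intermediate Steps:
k(G, C) = √(C² + G²)
y(r, s) = -8*s + 6*r
-b(y(k(-5, 4), 12)) = -(77 + (-8*12 + 6*√(4² + (-5)²))) = -(77 + (-96 + 6*√(16 + 25))) = -(77 + (-96 + 6*√41)) = -(-19 + 6*√41) = 19 - 6*√41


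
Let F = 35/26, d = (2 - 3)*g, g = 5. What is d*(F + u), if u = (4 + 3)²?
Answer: -6545/26 ≈ -251.73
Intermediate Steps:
d = -5 (d = (2 - 3)*5 = -1*5 = -5)
F = 35/26 (F = 35*(1/26) = 35/26 ≈ 1.3462)
u = 49 (u = 7² = 49)
d*(F + u) = -5*(35/26 + 49) = -5*1309/26 = -6545/26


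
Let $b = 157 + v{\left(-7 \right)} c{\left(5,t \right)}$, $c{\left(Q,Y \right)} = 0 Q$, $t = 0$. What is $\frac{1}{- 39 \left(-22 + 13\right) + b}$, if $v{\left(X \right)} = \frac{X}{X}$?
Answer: $\frac{1}{508} \approx 0.0019685$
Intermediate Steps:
$c{\left(Q,Y \right)} = 0$
$v{\left(X \right)} = 1$
$b = 157$ ($b = 157 + 1 \cdot 0 = 157 + 0 = 157$)
$\frac{1}{- 39 \left(-22 + 13\right) + b} = \frac{1}{- 39 \left(-22 + 13\right) + 157} = \frac{1}{\left(-39\right) \left(-9\right) + 157} = \frac{1}{351 + 157} = \frac{1}{508}$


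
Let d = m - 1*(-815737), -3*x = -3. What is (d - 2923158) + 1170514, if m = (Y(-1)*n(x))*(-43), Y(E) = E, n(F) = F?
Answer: -936864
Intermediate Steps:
x = 1 (x = -⅓*(-3) = 1)
m = 43 (m = -1*1*(-43) = -1*(-43) = 43)
d = 815780 (d = 43 - 1*(-815737) = 43 + 815737 = 815780)
(d - 2923158) + 1170514 = (815780 - 2923158) + 1170514 = -2107378 + 1170514 = -936864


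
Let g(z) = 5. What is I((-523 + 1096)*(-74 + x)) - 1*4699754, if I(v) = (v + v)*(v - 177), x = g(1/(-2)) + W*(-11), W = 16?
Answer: 39460892986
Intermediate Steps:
x = -171 (x = 5 + 16*(-11) = 5 - 176 = -171)
I(v) = 2*v*(-177 + v) (I(v) = (2*v)*(-177 + v) = 2*v*(-177 + v))
I((-523 + 1096)*(-74 + x)) - 1*4699754 = 2*((-523 + 1096)*(-74 - 171))*(-177 + (-523 + 1096)*(-74 - 171)) - 1*4699754 = 2*(573*(-245))*(-177 + 573*(-245)) - 4699754 = 2*(-140385)*(-177 - 140385) - 4699754 = 2*(-140385)*(-140562) - 4699754 = 39465592740 - 4699754 = 39460892986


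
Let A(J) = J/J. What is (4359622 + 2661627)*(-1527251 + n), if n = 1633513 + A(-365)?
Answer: 746098982487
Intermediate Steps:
A(J) = 1
n = 1633514 (n = 1633513 + 1 = 1633514)
(4359622 + 2661627)*(-1527251 + n) = (4359622 + 2661627)*(-1527251 + 1633514) = 7021249*106263 = 746098982487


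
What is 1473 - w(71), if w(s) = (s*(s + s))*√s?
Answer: 1473 - 10082*√71 ≈ -83480.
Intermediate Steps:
w(s) = 2*s^(5/2) (w(s) = (s*(2*s))*√s = (2*s²)*√s = 2*s^(5/2))
1473 - w(71) = 1473 - 2*71^(5/2) = 1473 - 2*5041*√71 = 1473 - 10082*√71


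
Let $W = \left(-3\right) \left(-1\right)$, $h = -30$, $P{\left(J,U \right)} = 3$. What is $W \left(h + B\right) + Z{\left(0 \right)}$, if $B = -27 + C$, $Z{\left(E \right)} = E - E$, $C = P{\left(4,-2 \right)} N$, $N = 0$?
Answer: $-171$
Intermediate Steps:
$C = 0$ ($C = 3 \cdot 0 = 0$)
$Z{\left(E \right)} = 0$
$W = 3$
$B = -27$ ($B = -27 + 0 = -27$)
$W \left(h + B\right) + Z{\left(0 \right)} = 3 \left(-30 - 27\right) + 0 = 3 \left(-57\right) + 0 = -171 + 0 = -171$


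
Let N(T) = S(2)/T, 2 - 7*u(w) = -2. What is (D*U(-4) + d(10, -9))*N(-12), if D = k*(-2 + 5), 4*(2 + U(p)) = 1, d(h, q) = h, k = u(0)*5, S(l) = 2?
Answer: ⅚ ≈ 0.83333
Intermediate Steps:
u(w) = 4/7 (u(w) = 2/7 - ⅐*(-2) = 2/7 + 2/7 = 4/7)
k = 20/7 (k = (4/7)*5 = 20/7 ≈ 2.8571)
U(p) = -7/4 (U(p) = -2 + (¼)*1 = -2 + ¼ = -7/4)
D = 60/7 (D = 20*(-2 + 5)/7 = (20/7)*3 = 60/7 ≈ 8.5714)
N(T) = 2/T
(D*U(-4) + d(10, -9))*N(-12) = ((60/7)*(-7/4) + 10)*(2/(-12)) = (-15 + 10)*(2*(-1/12)) = -5*(-⅙) = ⅚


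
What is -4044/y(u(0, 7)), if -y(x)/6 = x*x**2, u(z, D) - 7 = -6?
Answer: 674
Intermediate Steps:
u(z, D) = 1 (u(z, D) = 7 - 6 = 1)
y(x) = -6*x**3 (y(x) = -6*x*x**2 = -6*x**3)
-4044/y(u(0, 7)) = -4044/((-6*1**3)) = -4044/((-6*1)) = -4044/(-6) = -4044*(-1/6) = 674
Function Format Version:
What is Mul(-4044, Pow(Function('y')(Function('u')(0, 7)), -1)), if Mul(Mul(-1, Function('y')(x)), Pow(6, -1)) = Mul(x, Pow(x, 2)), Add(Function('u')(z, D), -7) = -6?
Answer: 674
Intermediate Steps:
Function('u')(z, D) = 1 (Function('u')(z, D) = Add(7, -6) = 1)
Function('y')(x) = Mul(-6, Pow(x, 3)) (Function('y')(x) = Mul(-6, Mul(x, Pow(x, 2))) = Mul(-6, Pow(x, 3)))
Mul(-4044, Pow(Function('y')(Function('u')(0, 7)), -1)) = Mul(-4044, Pow(Mul(-6, Pow(1, 3)), -1)) = Mul(-4044, Pow(Mul(-6, 1), -1)) = Mul(-4044, Pow(-6, -1)) = Mul(-4044, Rational(-1, 6)) = 674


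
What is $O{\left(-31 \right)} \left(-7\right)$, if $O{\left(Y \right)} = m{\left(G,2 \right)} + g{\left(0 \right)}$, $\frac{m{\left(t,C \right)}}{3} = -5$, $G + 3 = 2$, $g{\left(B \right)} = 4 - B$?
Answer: $77$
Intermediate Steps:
$G = -1$ ($G = -3 + 2 = -1$)
$m{\left(t,C \right)} = -15$ ($m{\left(t,C \right)} = 3 \left(-5\right) = -15$)
$O{\left(Y \right)} = -11$ ($O{\left(Y \right)} = -15 + \left(4 - 0\right) = -15 + \left(4 + 0\right) = -15 + 4 = -11$)
$O{\left(-31 \right)} \left(-7\right) = \left(-11\right) \left(-7\right) = 77$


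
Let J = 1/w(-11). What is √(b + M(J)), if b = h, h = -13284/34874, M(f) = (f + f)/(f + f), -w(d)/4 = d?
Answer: √188232415/17437 ≈ 0.78682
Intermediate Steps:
w(d) = -4*d
J = 1/44 (J = 1/(-4*(-11)) = 1/44 ≈ 0.022727)
M(f) = 1 (M(f) = (2*f)/((2*f)) = (2*f)*(1/(2*f)) = 1)
h = -6642/17437 (h = -13284*1/34874 = -6642/17437 ≈ -0.38091)
b = -6642/17437 ≈ -0.38091
√(b + M(J)) = √(-6642/17437 + 1) = √(10795/17437) = √188232415/17437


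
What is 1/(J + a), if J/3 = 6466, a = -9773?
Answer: 1/9625 ≈ 0.00010390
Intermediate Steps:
J = 19398 (J = 3*6466 = 19398)
1/(J + a) = 1/(19398 - 9773) = 1/9625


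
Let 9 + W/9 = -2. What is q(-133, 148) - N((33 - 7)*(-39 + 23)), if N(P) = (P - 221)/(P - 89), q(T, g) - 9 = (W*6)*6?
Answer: -1795912/505 ≈ -3556.3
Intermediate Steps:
W = -99 (W = -81 + 9*(-2) = -81 - 18 = -99)
q(T, g) = -3555 (q(T, g) = 9 - 99*6*6 = 9 - 594*6 = 9 - 3564 = -3555)
N(P) = (-221 + P)/(-89 + P)
q(-133, 148) - N((33 - 7)*(-39 + 23)) = -3555 - (-221 + (33 - 7)*(-39 + 23))/(-89 + (33 - 7)*(-39 + 23)) = -3555 - (-221 + 26*(-16))/(-89 + 26*(-16)) = -3555 - (-221 - 416)/(-89 - 416) = -3555 - (-637)/(-505) = -3555 - (-1)*(-637)/505 = -3555 - 1*637/505 = -3555 - 637/505 = -1795912/505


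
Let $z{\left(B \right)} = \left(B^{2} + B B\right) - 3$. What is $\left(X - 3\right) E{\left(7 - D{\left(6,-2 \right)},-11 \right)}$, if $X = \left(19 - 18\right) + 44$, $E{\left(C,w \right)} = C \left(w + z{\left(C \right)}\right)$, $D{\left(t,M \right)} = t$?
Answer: $-504$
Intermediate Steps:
$z{\left(B \right)} = -3 + 2 B^{2}$ ($z{\left(B \right)} = \left(B^{2} + B^{2}\right) - 3 = 2 B^{2} - 3 = -3 + 2 B^{2}$)
$E{\left(C,w \right)} = C \left(-3 + w + 2 C^{2}\right)$ ($E{\left(C,w \right)} = C \left(w + \left(-3 + 2 C^{2}\right)\right) = C \left(-3 + w + 2 C^{2}\right)$)
$X = 45$ ($X = 1 + 44 = 45$)
$\left(X - 3\right) E{\left(7 - D{\left(6,-2 \right)},-11 \right)} = \left(45 - 3\right) \left(7 - 6\right) \left(-3 - 11 + 2 \left(7 - 6\right)^{2}\right) = 42 \left(7 - 6\right) \left(-3 - 11 + 2 \left(7 - 6\right)^{2}\right) = 42 \cdot 1 \left(-3 - 11 + 2 \cdot 1^{2}\right) = 42 \cdot 1 \left(-3 - 11 + 2 \cdot 1\right) = 42 \cdot 1 \left(-3 - 11 + 2\right) = 42 \cdot 1 \left(-12\right) = 42 \left(-12\right) = -504$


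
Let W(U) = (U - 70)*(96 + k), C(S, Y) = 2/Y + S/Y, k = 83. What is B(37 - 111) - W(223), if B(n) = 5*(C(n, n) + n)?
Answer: -1026829/37 ≈ -27752.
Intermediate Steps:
W(U) = -12530 + 179*U (W(U) = (U - 70)*(96 + 83) = (-70 + U)*179 = -12530 + 179*U)
B(n) = 5*n + 5*(2 + n)/n (B(n) = 5*((2 + n)/n + n) = 5*(n + (2 + n)/n) = 5*n + 5*(2 + n)/n)
B(37 - 111) - W(223) = (5 + 5*(37 - 111) + 10/(37 - 111)) - (-12530 + 179*223) = (5 + 5*(-74) + 10/(-74)) - (-12530 + 39917) = (5 - 370 + 10*(-1/74)) - 1*27387 = (5 - 370 - 5/37) - 27387 = -13510/37 - 27387 = -1026829/37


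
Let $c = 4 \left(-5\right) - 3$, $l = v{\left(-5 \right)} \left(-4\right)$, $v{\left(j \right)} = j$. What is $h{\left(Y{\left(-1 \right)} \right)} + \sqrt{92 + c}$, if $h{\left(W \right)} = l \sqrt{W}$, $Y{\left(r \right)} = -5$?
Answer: $\sqrt{69} + 20 i \sqrt{5} \approx 8.3066 + 44.721 i$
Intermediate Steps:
$l = 20$ ($l = \left(-5\right) \left(-4\right) = 20$)
$h{\left(W \right)} = 20 \sqrt{W}$
$c = -23$ ($c = -20 - 3 = -23$)
$h{\left(Y{\left(-1 \right)} \right)} + \sqrt{92 + c} = 20 \sqrt{-5} + \sqrt{92 - 23} = 20 i \sqrt{5} + \sqrt{69} = \sqrt{69} + 20 i \sqrt{5}$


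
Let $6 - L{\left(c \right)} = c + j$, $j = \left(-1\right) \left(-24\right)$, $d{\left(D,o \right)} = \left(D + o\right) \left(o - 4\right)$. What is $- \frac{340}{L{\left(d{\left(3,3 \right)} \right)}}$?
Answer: $\frac{85}{3} \approx 28.333$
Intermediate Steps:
$d{\left(D,o \right)} = \left(-4 + o\right) \left(D + o\right)$ ($d{\left(D,o \right)} = \left(D + o\right) \left(-4 + o\right) = \left(-4 + o\right) \left(D + o\right)$)
$j = 24$
$L{\left(c \right)} = -18 - c$ ($L{\left(c \right)} = 6 - \left(c + 24\right) = 6 - \left(24 + c\right) = -18 - c$)
$- \frac{340}{L{\left(d{\left(3,3 \right)} \right)}} = - \frac{340}{-18 - \left(3^{2} - 12 - 12 + 3 \cdot 3\right)} = - \frac{340}{-18 - \left(9 - 12 - 12 + 9\right)} = - \frac{340}{-18 - -6} = - \frac{340}{-18 + 6} = - \frac{340}{-12} = \left(-340\right) \left(- \frac{1}{12}\right) = \frac{85}{3}$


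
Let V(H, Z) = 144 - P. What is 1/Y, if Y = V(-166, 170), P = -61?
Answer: 1/205 ≈ 0.0048781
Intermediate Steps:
V(H, Z) = 205 (V(H, Z) = 144 - 1*(-61) = 144 + 61 = 205)
Y = 205
1/Y = 1/205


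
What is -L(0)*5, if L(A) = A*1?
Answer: 0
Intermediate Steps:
L(A) = A
-L(0)*5 = -1*0*5 = 0*5 = 0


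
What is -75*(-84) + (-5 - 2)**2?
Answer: 6349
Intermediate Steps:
-75*(-84) + (-5 - 2)**2 = 6300 + (-7)**2 = 6300 + 49 = 6349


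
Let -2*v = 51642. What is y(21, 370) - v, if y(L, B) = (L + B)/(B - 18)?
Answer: 9089383/352 ≈ 25822.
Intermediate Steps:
v = -25821 (v = -½*51642 = -25821)
y(L, B) = (B + L)/(-18 + B)
y(21, 370) - v = (370 + 21)/(-18 + 370) - 1*(-25821) = 391/352 + 25821 = 9089383/352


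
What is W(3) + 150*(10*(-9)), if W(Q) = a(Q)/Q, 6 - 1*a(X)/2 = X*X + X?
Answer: -13504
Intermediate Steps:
a(X) = 12 - 2*X - 2*X**2 (a(X) = 12 - 2*(X*X + X) = 12 - 2*(X**2 + X) = 12 - 2*(X + X**2) = 12 + (-2*X - 2*X**2) = 12 - 2*X - 2*X**2)
W(Q) = (12 - 2*Q - 2*Q**2)/Q
W(3) + 150*(10*(-9)) = (-2 - 2*3 + 12/3) + 150*(10*(-9)) = (-2 - 6 + 12*(1/3)) + 150*(-90) = (-2 - 6 + 4) - 13500 = -4 - 13500 = -13504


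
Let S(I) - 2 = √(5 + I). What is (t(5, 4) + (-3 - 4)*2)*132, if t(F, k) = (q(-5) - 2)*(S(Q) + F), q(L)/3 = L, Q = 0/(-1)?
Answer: -17556 - 2244*√5 ≈ -22574.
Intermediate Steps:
Q = 0 (Q = 0*(-1) = 0)
q(L) = 3*L
S(I) = 2 + √(5 + I)
t(F, k) = -34 - 17*F - 17*√5 (t(F, k) = (3*(-5) - 2)*((2 + √(5 + 0)) + F) = (-15 - 2)*((2 + √5) + F) = -17*(2 + F + √5) = -34 - 17*F - 17*√5)
(t(5, 4) + (-3 - 4)*2)*132 = ((-34 - 17*5 - 17*√5) + (-3 - 4)*2)*132 = ((-34 - 85 - 17*√5) - 7*2)*132 = ((-119 - 17*√5) - 14)*132 = (-133 - 17*√5)*132 = -17556 - 2244*√5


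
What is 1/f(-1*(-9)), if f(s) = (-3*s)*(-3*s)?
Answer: 1/729 ≈ 0.0013717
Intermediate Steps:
f(s) = 9*s**2
1/f(-1*(-9)) = 1/(9*(-1*(-9))**2) = 1/(9*9**2) = 1/(9*81) = 1/729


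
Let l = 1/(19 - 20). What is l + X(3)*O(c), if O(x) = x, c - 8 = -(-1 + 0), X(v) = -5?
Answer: -46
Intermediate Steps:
c = 9 (c = 8 - (-1 + 0) = 8 - 1*(-1) = 8 + 1 = 9)
l = -1 (l = 1/(-1) = -1)
l + X(3)*O(c) = -1 - 5*9 = -1 - 45 = -46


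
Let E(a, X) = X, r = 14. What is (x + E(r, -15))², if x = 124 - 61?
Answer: 2304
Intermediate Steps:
x = 63
(x + E(r, -15))² = (63 - 15)² = 48² = 2304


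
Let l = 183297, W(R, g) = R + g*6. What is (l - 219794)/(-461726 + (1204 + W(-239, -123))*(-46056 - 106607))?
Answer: 36497/35116227 ≈ 0.0010393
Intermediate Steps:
W(R, g) = R + 6*g
(l - 219794)/(-461726 + (1204 + W(-239, -123))*(-46056 - 106607)) = (183297 - 219794)/(-461726 + (1204 + (-239 + 6*(-123)))*(-46056 - 106607)) = -36497/(-461726 + (1204 + (-239 - 738))*(-152663)) = -36497/(-461726 + (1204 - 977)*(-152663)) = -36497/(-461726 + 227*(-152663)) = -36497/(-461726 - 34654501) = -36497/(-35116227) = -36497*(-1/35116227) = 36497/35116227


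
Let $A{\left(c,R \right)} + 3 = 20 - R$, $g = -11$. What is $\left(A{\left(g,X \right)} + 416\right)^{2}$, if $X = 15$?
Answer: $174724$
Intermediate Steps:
$A{\left(c,R \right)} = 17 - R$ ($A{\left(c,R \right)} = -3 - \left(-20 + R\right) = 17 - R$)
$\left(A{\left(g,X \right)} + 416\right)^{2} = \left(\left(17 - 15\right) + 416\right)^{2} = \left(2 + 416\right)^{2} = 418^{2} = 174724$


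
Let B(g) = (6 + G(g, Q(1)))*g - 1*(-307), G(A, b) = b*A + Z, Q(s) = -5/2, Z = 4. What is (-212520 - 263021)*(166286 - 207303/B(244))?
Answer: -11552520997469441/146093 ≈ -7.9077e+10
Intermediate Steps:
Q(s) = -5/2 (Q(s) = -5*½ = -5/2)
G(A, b) = 4 + A*b (G(A, b) = b*A + 4 = A*b + 4 = 4 + A*b)
B(g) = 307 + g*(10 - 5*g/2) (B(g) = (6 + (4 + g*(-5/2)))*g - 1*(-307) = (6 + (4 - 5*g/2))*g + 307 = (10 - 5*g/2)*g + 307 = g*(10 - 5*g/2) + 307 = 307 + g*(10 - 5*g/2))
(-212520 - 263021)*(166286 - 207303/B(244)) = (-212520 - 263021)*(166286 - 207303/(307 + 10*244 - 5/2*244²)) = -475541*(166286 - 207303/(307 + 2440 - 5/2*59536)) = -475541*(166286 - 207303/(307 + 2440 - 148840)) = -475541*(166286 - 207303/(-146093)) = -475541*(166286 - 207303*(-1/146093)) = -475541*(166286 + 207303/146093) = -475541*24293427901/146093 = -11552520997469441/146093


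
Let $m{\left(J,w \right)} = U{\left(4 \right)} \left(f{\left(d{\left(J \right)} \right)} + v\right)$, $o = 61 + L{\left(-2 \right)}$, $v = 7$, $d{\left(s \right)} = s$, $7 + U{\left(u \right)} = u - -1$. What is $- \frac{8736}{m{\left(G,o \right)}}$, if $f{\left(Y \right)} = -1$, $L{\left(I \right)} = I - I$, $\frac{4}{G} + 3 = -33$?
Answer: $728$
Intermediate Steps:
$U{\left(u \right)} = -6 + u$ ($U{\left(u \right)} = -7 + \left(u - -1\right) = -7 + \left(u + 1\right) = -7 + \left(1 + u\right) = -6 + u$)
$G = - \frac{1}{9}$ ($G = \frac{4}{-3 - 33} = \frac{4}{-36} = 4 \left(- \frac{1}{36}\right) = - \frac{1}{9} \approx -0.11111$)
$L{\left(I \right)} = 0$
$o = 61$ ($o = 61 + 0 = 61$)
$m{\left(J,w \right)} = -12$ ($m{\left(J,w \right)} = \left(-6 + 4\right) \left(-1 + 7\right) = \left(-2\right) 6 = -12$)
$- \frac{8736}{m{\left(G,o \right)}} = - \frac{8736}{-12} = \left(-8736\right) \left(- \frac{1}{12}\right) = 728$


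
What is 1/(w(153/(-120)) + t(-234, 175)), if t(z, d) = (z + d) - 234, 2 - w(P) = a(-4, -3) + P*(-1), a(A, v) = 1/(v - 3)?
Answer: -120/35053 ≈ -0.0034234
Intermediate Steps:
a(A, v) = 1/(-3 + v)
w(P) = 13/6 + P (w(P) = 2 - (1/(-3 - 3) + P*(-1)) = 2 - (1/(-6) - P) = 2 - (-1/6 - P) = 2 + (1/6 + P) = 13/6 + P)
t(z, d) = -234 + d + z (t(z, d) = (d + z) - 234 = -234 + d + z)
1/(w(153/(-120)) + t(-234, 175)) = 1/((13/6 + 153/(-120)) + (-234 + 175 - 234)) = 1/((13/6 + 153*(-1/120)) - 293) = 1/((13/6 - 51/40) - 293) = 1/(107/120 - 293) = 1/(-35053/120) = -120/35053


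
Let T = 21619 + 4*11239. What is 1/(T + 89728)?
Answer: 1/156303 ≈ 6.3978e-6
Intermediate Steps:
T = 66575 (T = 21619 + 44956 = 66575)
1/(T + 89728) = 1/(66575 + 89728) = 1/156303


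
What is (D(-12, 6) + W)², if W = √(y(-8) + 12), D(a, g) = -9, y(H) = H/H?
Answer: (9 - √13)² ≈ 29.100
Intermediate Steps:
y(H) = 1
W = √13 (W = √(1 + 12) = √13 ≈ 3.6056)
(D(-12, 6) + W)² = (-9 + √13)²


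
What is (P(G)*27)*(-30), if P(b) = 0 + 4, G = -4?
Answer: -3240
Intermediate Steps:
P(b) = 4
(P(G)*27)*(-30) = (4*27)*(-30) = 108*(-30) = -3240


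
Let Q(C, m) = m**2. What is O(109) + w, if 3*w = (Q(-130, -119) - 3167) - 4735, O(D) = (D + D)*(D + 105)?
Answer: 146215/3 ≈ 48738.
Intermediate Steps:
O(D) = 2*D*(105 + D) (O(D) = (2*D)*(105 + D) = 2*D*(105 + D))
w = 6259/3 (w = (((-119)**2 - 3167) - 4735)/3 = ((14161 - 3167) - 4735)/3 = (10994 - 4735)/3 = (1/3)*6259 = 6259/3 ≈ 2086.3)
O(109) + w = 2*109*(105 + 109) + 6259/3 = 2*109*214 + 6259/3 = 46652 + 6259/3 = 146215/3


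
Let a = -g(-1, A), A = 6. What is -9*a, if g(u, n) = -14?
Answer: -126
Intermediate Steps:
a = 14 (a = -1*(-14) = 14)
-9*a = -9*14 = -126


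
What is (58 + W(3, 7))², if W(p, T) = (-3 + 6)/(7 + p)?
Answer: 339889/100 ≈ 3398.9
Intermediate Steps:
W(p, T) = 3/(7 + p)
(58 + W(3, 7))² = (58 + 3/(7 + 3))² = (58 + 3/10)² = (583/10)² = 339889/100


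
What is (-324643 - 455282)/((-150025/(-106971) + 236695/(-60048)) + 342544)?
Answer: -1669922013214800/733426323934369 ≈ -2.2769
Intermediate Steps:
(-324643 - 455282)/((-150025/(-106971) + 236695/(-60048)) + 342544) = -779925/((-150025*(-1/106971) + 236695*(-1/60048)) + 342544) = -779925/((150025/106971 - 236695/60048) + 342544) = -779925/(-5436933215/2141131536 + 342544) = -779925/733426323934369/2141131536 = -779925*2141131536/733426323934369 = -1669922013214800/733426323934369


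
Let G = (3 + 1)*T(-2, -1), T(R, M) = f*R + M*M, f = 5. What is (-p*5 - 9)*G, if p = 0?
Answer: 324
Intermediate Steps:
T(R, M) = M² + 5*R (T(R, M) = 5*R + M*M = 5*R + M² = M² + 5*R)
G = -36 (G = (3 + 1)*((-1)² + 5*(-2)) = 4*(1 - 10) = 4*(-9) = -36)
(-p*5 - 9)*G = (-1*0*5 - 9)*(-36) = (0*5 - 9)*(-36) = (0 - 9)*(-36) = -9*(-36) = 324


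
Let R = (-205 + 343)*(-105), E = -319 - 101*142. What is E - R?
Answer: -171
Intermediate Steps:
E = -14661 (E = -319 - 14342 = -14661)
R = -14490 (R = 138*(-105) = -14490)
E - R = -14661 - 1*(-14490) = -14661 + 14490 = -171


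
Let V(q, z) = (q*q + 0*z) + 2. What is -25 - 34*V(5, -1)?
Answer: -943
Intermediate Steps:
V(q, z) = 2 + q² (V(q, z) = (q² + 0) + 2 = q² + 2 = 2 + q²)
-25 - 34*V(5, -1) = -25 - 34*(2 + 5²) = -25 - 34*(2 + 25) = -25 - 34*27 = -25 - 918 = -943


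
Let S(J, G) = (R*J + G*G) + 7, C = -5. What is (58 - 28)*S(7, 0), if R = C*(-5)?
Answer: 5460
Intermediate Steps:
R = 25 (R = -5*(-5) = 25)
S(J, G) = 7 + G**2 + 25*J (S(J, G) = (25*J + G*G) + 7 = (25*J + G**2) + 7 = (G**2 + 25*J) + 7 = 7 + G**2 + 25*J)
(58 - 28)*S(7, 0) = (58 - 28)*(7 + 0**2 + 25*7) = 30*(7 + 0 + 175) = 30*182 = 5460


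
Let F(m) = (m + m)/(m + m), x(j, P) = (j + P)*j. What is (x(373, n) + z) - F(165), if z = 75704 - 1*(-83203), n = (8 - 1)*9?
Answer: 321534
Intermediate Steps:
n = 63 (n = 7*9 = 63)
x(j, P) = j*(P + j) (x(j, P) = (P + j)*j = j*(P + j))
F(m) = 1 (F(m) = (2*m)/((2*m)) = (2*m)*(1/(2*m)) = 1)
z = 158907 (z = 75704 + 83203 = 158907)
(x(373, n) + z) - F(165) = (373*(63 + 373) + 158907) - 1*1 = (373*436 + 158907) - 1 = (162628 + 158907) - 1 = 321535 - 1 = 321534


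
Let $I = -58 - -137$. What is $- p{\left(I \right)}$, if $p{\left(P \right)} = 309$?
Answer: $-309$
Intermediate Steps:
$I = 79$ ($I = -58 + 137 = 79$)
$- p{\left(I \right)} = \left(-1\right) 309 = -309$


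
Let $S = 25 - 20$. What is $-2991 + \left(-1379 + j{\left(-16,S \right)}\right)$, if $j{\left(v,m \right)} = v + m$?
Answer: $-4381$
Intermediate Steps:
$S = 5$ ($S = 25 - 20 = 5$)
$j{\left(v,m \right)} = m + v$
$-2991 + \left(-1379 + j{\left(-16,S \right)}\right) = -2991 + \left(-1379 + \left(5 - 16\right)\right) = -2991 - 1390 = -4381$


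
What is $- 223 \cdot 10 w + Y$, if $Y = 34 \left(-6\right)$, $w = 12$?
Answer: $-26964$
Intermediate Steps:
$Y = -204$
$- 223 \cdot 10 w + Y = - 223 \cdot 10 \cdot 12 - 204 = \left(-223\right) 120 - 204 = -26760 - 204 = -26964$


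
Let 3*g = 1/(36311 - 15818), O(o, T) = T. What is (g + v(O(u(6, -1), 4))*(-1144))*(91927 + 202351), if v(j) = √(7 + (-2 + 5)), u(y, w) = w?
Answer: 294278/61479 - 336654032*√10 ≈ -1.0646e+9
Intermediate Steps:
v(j) = √10 (v(j) = √(7 + 3) = √10)
g = 1/61479 (g = 1/(3*(36311 - 15818)) = (⅓)/20493 = (⅓)*(1/20493) = 1/61479 ≈ 1.6266e-5)
(g + v(O(u(6, -1), 4))*(-1144))*(91927 + 202351) = (1/61479 + √10*(-1144))*(91927 + 202351) = (1/61479 - 1144*√10)*294278 = 294278/61479 - 336654032*√10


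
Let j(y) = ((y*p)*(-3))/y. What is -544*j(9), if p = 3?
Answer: 4896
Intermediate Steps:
j(y) = -9 (j(y) = ((y*3)*(-3))/y = ((3*y)*(-3))/y = (-9*y)/y = -9)
-544*j(9) = -544*(-9) = 4896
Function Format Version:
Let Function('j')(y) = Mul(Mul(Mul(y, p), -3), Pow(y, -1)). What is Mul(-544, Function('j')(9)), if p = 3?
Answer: 4896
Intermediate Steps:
Function('j')(y) = -9 (Function('j')(y) = Mul(Mul(Mul(y, 3), -3), Pow(y, -1)) = Mul(Mul(Mul(3, y), -3), Pow(y, -1)) = Mul(Mul(-9, y), Pow(y, -1)) = -9)
Mul(-544, Function('j')(9)) = Mul(-544, -9) = 4896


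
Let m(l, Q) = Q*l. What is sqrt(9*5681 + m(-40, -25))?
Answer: sqrt(52129) ≈ 228.32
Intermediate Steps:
sqrt(9*5681 + m(-40, -25)) = sqrt(9*5681 - 25*(-40)) = sqrt(51129 + 1000) = sqrt(52129)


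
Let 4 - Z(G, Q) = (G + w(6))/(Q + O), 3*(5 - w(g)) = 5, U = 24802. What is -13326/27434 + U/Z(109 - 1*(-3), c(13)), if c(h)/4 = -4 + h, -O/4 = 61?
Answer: 3659853465/672133 ≈ 5445.1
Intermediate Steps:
O = -244 (O = -4*61 = -244)
c(h) = -16 + 4*h (c(h) = 4*(-4 + h) = -16 + 4*h)
w(g) = 10/3 (w(g) = 5 - ⅓*5 = 5 - 5/3 = 10/3)
Z(G, Q) = 4 - (10/3 + G)/(-244 + Q) (Z(G, Q) = 4 - (G + 10/3)/(Q - 244) = 4 - (10/3 + G)/(-244 + Q))
-13326/27434 + U/Z(109 - 1*(-3), c(13)) = -13326/27434 + 24802/(((-2938/3 - (109 - 1*(-3)) + 4*(-16 + 4*13))/(-244 + (-16 + 4*13)))) = -13326*1/27434 + 24802/(((-2938/3 - (109 + 3) + 4*(-16 + 52))/(-244 + (-16 + 52)))) = -6663/13717 + 24802/(((-2938/3 - 1*112 + 4*36)/(-244 + 36))) = -6663/13717 + 24802/(((-2938/3 - 112 + 144)/(-208))) = -6663/13717 + 24802/((-1/208*(-2842/3))) = -6663/13717 + 24802/(1421/312) = -6663/13717 + 24802*(312/1421) = -6663/13717 + 7738224/1421 = 3659853465/672133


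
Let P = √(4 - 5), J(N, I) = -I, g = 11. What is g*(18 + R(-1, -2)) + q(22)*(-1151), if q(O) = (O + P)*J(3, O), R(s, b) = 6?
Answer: 557348 + 25322*I ≈ 5.5735e+5 + 25322.0*I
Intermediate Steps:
P = I (P = √(-1) = I ≈ 1.0*I)
q(O) = -O*(I + O) (q(O) = (O + I)*(-O) = (I + O)*(-O) = -O*(I + O))
g*(18 + R(-1, -2)) + q(22)*(-1151) = 11*(18 + 6) - 1*22*(I + 22)*(-1151) = 11*24 - 1*22*(22 + I)*(-1151) = 264 + (-484 - 22*I)*(-1151) = 264 + (557084 + 25322*I) = 557348 + 25322*I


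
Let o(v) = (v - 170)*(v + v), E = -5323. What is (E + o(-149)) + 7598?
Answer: 97337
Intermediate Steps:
o(v) = 2*v*(-170 + v) (o(v) = (-170 + v)*(2*v) = 2*v*(-170 + v))
(E + o(-149)) + 7598 = (-5323 + 2*(-149)*(-170 - 149)) + 7598 = (-5323 + 2*(-149)*(-319)) + 7598 = (-5323 + 95062) + 7598 = 89739 + 7598 = 97337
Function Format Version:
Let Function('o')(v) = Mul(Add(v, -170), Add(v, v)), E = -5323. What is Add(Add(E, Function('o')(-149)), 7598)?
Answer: 97337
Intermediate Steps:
Function('o')(v) = Mul(2, v, Add(-170, v)) (Function('o')(v) = Mul(Add(-170, v), Mul(2, v)) = Mul(2, v, Add(-170, v)))
Add(Add(E, Function('o')(-149)), 7598) = Add(Add(-5323, Mul(2, -149, Add(-170, -149))), 7598) = Add(Add(-5323, Mul(2, -149, -319)), 7598) = Add(Add(-5323, 95062), 7598) = Add(89739, 7598) = 97337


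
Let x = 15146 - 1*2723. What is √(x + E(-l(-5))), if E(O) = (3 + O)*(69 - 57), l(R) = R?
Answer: 3*√1391 ≈ 111.89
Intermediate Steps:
x = 12423 (x = 15146 - 2723 = 12423)
E(O) = 36 + 12*O (E(O) = (3 + O)*12 = 36 + 12*O)
√(x + E(-l(-5))) = √(12423 + (36 + 12*(-1*(-5)))) = √(12423 + (36 + 12*5)) = √(12423 + (36 + 60)) = √(12423 + 96) = √12519 = 3*√1391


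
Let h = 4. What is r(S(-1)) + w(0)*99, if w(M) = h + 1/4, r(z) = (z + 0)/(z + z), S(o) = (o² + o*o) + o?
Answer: 1685/4 ≈ 421.25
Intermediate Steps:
S(o) = o + 2*o² (S(o) = (o² + o²) + o = 2*o² + o = o + 2*o²)
r(z) = ½ (r(z) = z/((2*z)) = z*(1/(2*z)) = ½)
w(M) = 17/4 (w(M) = 4 + 1/4 = 4 + ¼ = 17/4)
r(S(-1)) + w(0)*99 = ½ + (17/4)*99 = ½ + 1683/4 = 1685/4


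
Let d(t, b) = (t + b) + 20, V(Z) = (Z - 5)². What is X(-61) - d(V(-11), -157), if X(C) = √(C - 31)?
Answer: -119 + 2*I*√23 ≈ -119.0 + 9.5917*I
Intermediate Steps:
V(Z) = (-5 + Z)²
X(C) = √(-31 + C)
d(t, b) = 20 + b + t (d(t, b) = (b + t) + 20 = 20 + b + t)
X(-61) - d(V(-11), -157) = √(-31 - 61) - (20 - 157 + (-5 - 11)²) = √(-92) - (20 - 157 + (-16)²) = 2*I*√23 - (20 - 157 + 256) = 2*I*√23 - 1*119 = 2*I*√23 - 119 = -119 + 2*I*√23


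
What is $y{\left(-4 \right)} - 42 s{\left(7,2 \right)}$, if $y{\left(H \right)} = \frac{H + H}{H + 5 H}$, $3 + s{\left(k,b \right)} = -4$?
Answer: $\frac{883}{3} \approx 294.33$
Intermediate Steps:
$s{\left(k,b \right)} = -7$ ($s{\left(k,b \right)} = -3 - 4 = -7$)
$y{\left(H \right)} = \frac{1}{3}$ ($y{\left(H \right)} = \frac{2 H}{6 H} = 2 H \frac{1}{6 H} = \frac{1}{3}$)
$y{\left(-4 \right)} - 42 s{\left(7,2 \right)} = \frac{1}{3} - -294 = \frac{1}{3} + 294 = \frac{883}{3}$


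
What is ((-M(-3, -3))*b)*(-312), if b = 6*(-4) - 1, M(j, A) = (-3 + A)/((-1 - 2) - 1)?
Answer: -11700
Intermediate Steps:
M(j, A) = 3/4 - A/4 (M(j, A) = (-3 + A)/(-3 - 1) = (-3 + A)/(-4) = (-3 + A)*(-1/4) = 3/4 - A/4)
b = -25 (b = -24 - 1 = -25)
((-M(-3, -3))*b)*(-312) = (-(3/4 - 1/4*(-3))*(-25))*(-312) = (-(3/4 + 3/4)*(-25))*(-312) = (-1*3/2*(-25))*(-312) = -3/2*(-25)*(-312) = (75/2)*(-312) = -11700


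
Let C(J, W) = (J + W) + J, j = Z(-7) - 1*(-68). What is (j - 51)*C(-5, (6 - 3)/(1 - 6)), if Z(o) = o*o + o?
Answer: -3127/5 ≈ -625.40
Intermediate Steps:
Z(o) = o + o² (Z(o) = o² + o = o + o²)
j = 110 (j = -7*(1 - 7) - 1*(-68) = -7*(-6) + 68 = 42 + 68 = 110)
C(J, W) = W + 2*J
(j - 51)*C(-5, (6 - 3)/(1 - 6)) = (110 - 51)*((6 - 3)/(1 - 6) + 2*(-5)) = 59*(3/(-5) - 10) = 59*(3*(-⅕) - 10) = 59*(-⅗ - 10) = 59*(-53/5) = -3127/5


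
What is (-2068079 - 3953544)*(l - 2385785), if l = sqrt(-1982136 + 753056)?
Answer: 14366297829055 - 12043246*I*sqrt(307270) ≈ 1.4366e+13 - 6.6758e+9*I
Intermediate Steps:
l = 2*I*sqrt(307270) (l = sqrt(-1229080) = 2*I*sqrt(307270) ≈ 1108.6*I)
(-2068079 - 3953544)*(l - 2385785) = (-2068079 - 3953544)*(2*I*sqrt(307270) - 2385785) = -6021623*(-2385785 + 2*I*sqrt(307270)) = 14366297829055 - 12043246*I*sqrt(307270)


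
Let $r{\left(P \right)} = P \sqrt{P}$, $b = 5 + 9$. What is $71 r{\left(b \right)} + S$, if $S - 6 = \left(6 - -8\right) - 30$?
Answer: $-10 + 994 \sqrt{14} \approx 3709.2$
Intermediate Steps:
$b = 14$
$r{\left(P \right)} = P^{\frac{3}{2}}$
$S = -10$ ($S = 6 + \left(\left(6 - -8\right) - 30\right) = 6 + \left(\left(6 + 8\right) - 30\right) = 6 + \left(14 - 30\right) = 6 - 16 = -10$)
$71 r{\left(b \right)} + S = 71 \cdot 14^{\frac{3}{2}} - 10 = 71 \cdot 14 \sqrt{14} - 10 = 994 \sqrt{14} - 10 = -10 + 994 \sqrt{14}$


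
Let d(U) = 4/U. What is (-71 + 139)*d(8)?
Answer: 34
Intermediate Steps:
(-71 + 139)*d(8) = (-71 + 139)*(4/8) = 68*(4*(⅛)) = 68*(½) = 34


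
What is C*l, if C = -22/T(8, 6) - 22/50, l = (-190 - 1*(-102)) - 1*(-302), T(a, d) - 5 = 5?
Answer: -14124/25 ≈ -564.96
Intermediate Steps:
T(a, d) = 10 (T(a, d) = 5 + 5 = 10)
l = 214 (l = (-190 + 102) + 302 = -88 + 302 = 214)
C = -66/25 (C = -22/10 - 22/50 = -22*1/10 - 22*1/50 = -11/5 - 11/25 = -66/25 ≈ -2.6400)
C*l = -66/25*214 = -14124/25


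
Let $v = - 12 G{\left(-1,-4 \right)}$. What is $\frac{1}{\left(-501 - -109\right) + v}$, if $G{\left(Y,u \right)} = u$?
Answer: $- \frac{1}{344} \approx -0.002907$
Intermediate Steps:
$v = 48$ ($v = \left(-12\right) \left(-4\right) = 48$)
$\frac{1}{\left(-501 - -109\right) + v} = \frac{1}{\left(-501 - -109\right) + 48} = \frac{1}{\left(-501 + 109\right) + 48} = \frac{1}{-392 + 48} = \frac{1}{-344} = - \frac{1}{344}$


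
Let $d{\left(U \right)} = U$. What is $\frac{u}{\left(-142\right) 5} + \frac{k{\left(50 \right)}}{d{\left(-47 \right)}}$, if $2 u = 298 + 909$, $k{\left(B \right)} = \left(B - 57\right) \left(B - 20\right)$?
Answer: $\frac{3401}{940} \approx 3.6181$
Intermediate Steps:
$k{\left(B \right)} = \left(-57 + B\right) \left(-20 + B\right)$
$u = \frac{1207}{2}$ ($u = \frac{298 + 909}{2} = \frac{1}{2} \cdot 1207 = \frac{1207}{2} \approx 603.5$)
$\frac{u}{\left(-142\right) 5} + \frac{k{\left(50 \right)}}{d{\left(-47 \right)}} = \frac{1207}{2 \left(\left(-142\right) 5\right)} + \frac{1140 + 50^{2} - 3850}{-47} = \frac{1207}{2 \left(-710\right)} + \left(1140 + 2500 - 3850\right) \left(- \frac{1}{47}\right) = \frac{1207}{2} \left(- \frac{1}{710}\right) - - \frac{210}{47} = - \frac{17}{20} + \frac{210}{47} = \frac{3401}{940}$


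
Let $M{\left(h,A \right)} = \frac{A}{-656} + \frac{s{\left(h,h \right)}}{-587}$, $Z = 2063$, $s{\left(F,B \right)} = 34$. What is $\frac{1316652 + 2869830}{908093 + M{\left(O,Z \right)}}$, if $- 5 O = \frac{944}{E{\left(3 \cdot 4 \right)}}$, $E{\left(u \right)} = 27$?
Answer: $\frac{1612096996704}{349679954411} \approx 4.6102$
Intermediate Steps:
$O = - \frac{944}{135}$ ($O = - \frac{944 \cdot \frac{1}{27}}{5} = \left(- \frac{1}{5}\right) \frac{944}{27} = - \frac{944}{135} \approx -6.9926$)
$M{\left(h,A \right)} = - \frac{34}{587} - \frac{A}{656}$ ($M{\left(h,A \right)} = \frac{A}{-656} + \frac{34}{-587} = A \left(- \frac{1}{656}\right) + 34 \left(- \frac{1}{587}\right) = - \frac{A}{656} - \frac{34}{587} = - \frac{34}{587} - \frac{A}{656}$)
$\frac{1316652 + 2869830}{908093 + M{\left(O,Z \right)}} = \frac{1316652 + 2869830}{908093 - \frac{1233285}{385072}} = \frac{4186482}{908093 - \frac{1233285}{385072}} = \frac{4186482}{\frac{349679954411}{385072}} = 4186482 \cdot \frac{385072}{349679954411} = \frac{1612096996704}{349679954411}$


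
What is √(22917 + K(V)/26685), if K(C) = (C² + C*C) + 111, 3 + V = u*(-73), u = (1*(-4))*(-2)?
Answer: √1815260153210/8895 ≈ 151.47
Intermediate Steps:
u = 8 (u = -4*(-2) = 8)
V = -587 (V = -3 + 8*(-73) = -3 - 584 = -587)
K(C) = 111 + 2*C² (K(C) = (C² + C²) + 111 = 2*C² + 111 = 111 + 2*C²)
√(22917 + K(V)/26685) = √(22917 + (111 + 2*(-587)²)/26685) = √(22917 + (111 + 2*344569)*(1/26685)) = √(22917 + (111 + 689138)*(1/26685)) = √(22917 + 689249*(1/26685)) = √(22917 + 689249/26685) = √(612229394/26685) = √1815260153210/8895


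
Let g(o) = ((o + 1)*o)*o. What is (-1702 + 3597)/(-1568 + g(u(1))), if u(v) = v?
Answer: -1895/1566 ≈ -1.2101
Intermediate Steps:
g(o) = o²*(1 + o) (g(o) = ((1 + o)*o)*o = (o*(1 + o))*o = o²*(1 + o))
(-1702 + 3597)/(-1568 + g(u(1))) = (-1702 + 3597)/(-1568 + 1²*(1 + 1)) = 1895/(-1568 + 1*2) = 1895/(-1568 + 2) = 1895/(-1566) = 1895*(-1/1566) = -1895/1566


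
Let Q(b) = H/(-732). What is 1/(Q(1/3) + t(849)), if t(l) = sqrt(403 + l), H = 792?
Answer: 2013/2327168 + 3721*sqrt(313)/2327168 ≈ 0.029153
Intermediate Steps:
Q(b) = -66/61 (Q(b) = 792/(-732) = 792*(-1/732) = -66/61)
1/(Q(1/3) + t(849)) = 1/(-66/61 + sqrt(403 + 849)) = 1/(-66/61 + sqrt(1252)) = 1/(-66/61 + 2*sqrt(313))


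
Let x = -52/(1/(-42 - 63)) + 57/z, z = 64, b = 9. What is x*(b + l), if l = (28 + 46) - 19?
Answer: 349497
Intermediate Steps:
l = 55 (l = 74 - 19 = 55)
x = 349497/64 (x = -52/(1/(-42 - 63)) + 57/64 = -52/(1/(-105)) + 57*(1/64) = -52/(-1/105) + 57/64 = -52*(-105) + 57/64 = 5460 + 57/64 = 349497/64 ≈ 5460.9)
x*(b + l) = 349497*(9 + 55)/64 = (349497/64)*64 = 349497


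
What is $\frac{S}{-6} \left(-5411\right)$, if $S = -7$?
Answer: $- \frac{37877}{6} \approx -6312.8$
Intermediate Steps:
$\frac{S}{-6} \left(-5411\right) = - \frac{7}{-6} \left(-5411\right) = \left(-7\right) \left(- \frac{1}{6}\right) \left(-5411\right) = \frac{7}{6} \left(-5411\right) = - \frac{37877}{6}$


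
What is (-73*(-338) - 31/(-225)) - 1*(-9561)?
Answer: 7702906/225 ≈ 34235.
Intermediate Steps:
(-73*(-338) - 31/(-225)) - 1*(-9561) = (24674 - 31*(-1/225)) + 9561 = (24674 + 31/225) + 9561 = 5551681/225 + 9561 = 7702906/225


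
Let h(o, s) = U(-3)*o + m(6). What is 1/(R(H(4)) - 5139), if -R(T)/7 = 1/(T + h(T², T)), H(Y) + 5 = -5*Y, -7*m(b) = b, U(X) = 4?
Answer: -17319/89002390 ≈ -0.00019459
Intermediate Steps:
m(b) = -b/7
H(Y) = -5 - 5*Y
h(o, s) = -6/7 + 4*o (h(o, s) = 4*o - ⅐*6 = 4*o - 6/7 = -6/7 + 4*o)
R(T) = -7/(-6/7 + T + 4*T²) (R(T) = -7/(T + (-6/7 + 4*T²)) = -7/(-6/7 + T + 4*T²))
1/(R(H(4)) - 5139) = 1/(-49/(-6 + 7*(-5 - 5*4) + 28*(-5 - 5*4)²) - 5139) = 1/(-49/(-6 + 7*(-5 - 20) + 28*(-5 - 20)²) - 5139) = 1/(-49/(-6 + 7*(-25) + 28*(-25)²) - 5139) = 1/(-49/(-6 - 175 + 28*625) - 5139) = 1/(-49/(-6 - 175 + 17500) - 5139) = 1/(-49/17319 - 5139) = 1/(-89002390/17319) = -17319/89002390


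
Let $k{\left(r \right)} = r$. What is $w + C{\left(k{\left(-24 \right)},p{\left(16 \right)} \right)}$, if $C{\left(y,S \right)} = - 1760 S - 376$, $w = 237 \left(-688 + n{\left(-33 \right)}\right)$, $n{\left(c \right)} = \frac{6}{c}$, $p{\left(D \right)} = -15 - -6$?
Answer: $- \frac{1623986}{11} \approx -1.4764 \cdot 10^{5}$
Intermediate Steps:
$p{\left(D \right)} = -9$ ($p{\left(D \right)} = -15 + 6 = -9$)
$w = - \frac{1794090}{11}$ ($w = 237 \left(-688 + \frac{6}{-33}\right) = 237 \left(-688 + 6 \left(- \frac{1}{33}\right)\right) = 237 \left(-688 - \frac{2}{11}\right) = 237 \left(- \frac{7570}{11}\right) = - \frac{1794090}{11} \approx -1.631 \cdot 10^{5}$)
$C{\left(y,S \right)} = -376 - 1760 S$
$w + C{\left(k{\left(-24 \right)},p{\left(16 \right)} \right)} = - \frac{1794090}{11} - -15464 = - \frac{1794090}{11} + \left(-376 + 15840\right) = - \frac{1794090}{11} + 15464 = - \frac{1623986}{11}$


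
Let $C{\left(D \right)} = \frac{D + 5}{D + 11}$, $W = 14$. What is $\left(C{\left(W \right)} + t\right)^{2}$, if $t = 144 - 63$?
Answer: $\frac{4177936}{625} \approx 6684.7$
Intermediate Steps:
$t = 81$
$C{\left(D \right)} = \frac{5 + D}{11 + D}$
$\left(C{\left(W \right)} + t\right)^{2} = \left(\frac{5 + 14}{11 + 14} + 81\right)^{2} = \left(\frac{1}{25} \cdot 19 + 81\right)^{2} = \left(\frac{19}{25} + 81\right)^{2} = \left(\frac{2044}{25}\right)^{2} = \frac{4177936}{625}$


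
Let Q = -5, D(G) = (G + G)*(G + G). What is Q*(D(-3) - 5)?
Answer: -155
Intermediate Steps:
D(G) = 4*G² (D(G) = (2*G)*(2*G) = 4*G²)
Q*(D(-3) - 5) = -5*(4*(-3)² - 5) = -5*(4*9 - 5) = -5*(36 - 5) = -5*31 = -155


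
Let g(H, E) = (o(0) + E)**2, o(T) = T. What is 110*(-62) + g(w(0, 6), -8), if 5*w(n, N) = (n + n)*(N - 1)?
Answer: -6756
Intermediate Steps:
w(n, N) = 2*n*(-1 + N)/5 (w(n, N) = ((n + n)*(N - 1))/5 = ((2*n)*(-1 + N))/5 = (2*n*(-1 + N))/5 = 2*n*(-1 + N)/5)
g(H, E) = E**2 (g(H, E) = (0 + E)**2 = E**2)
110*(-62) + g(w(0, 6), -8) = 110*(-62) + (-8)**2 = -6820 + 64 = -6756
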